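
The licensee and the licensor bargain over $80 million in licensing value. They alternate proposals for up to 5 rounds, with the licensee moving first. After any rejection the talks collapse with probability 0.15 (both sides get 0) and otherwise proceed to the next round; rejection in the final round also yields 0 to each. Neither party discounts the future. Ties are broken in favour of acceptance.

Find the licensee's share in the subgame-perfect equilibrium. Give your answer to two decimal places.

By backward induction:
Round 5 (the licensee proposes): the licensor will accept anything ≥ 0, so the licensee offers 0 and keeps 80.
Round 4 (the licensor proposes): rejecting gives the licensee an expected 0.85 × 80 = 68. The licensor offers 68 and keeps 80 − 68 = 12.
Round 3 (the licensee proposes): rejecting gives the licensor an expected 0.85 × 12 = 10.2, so the licensee offers 10.2, keeping 69.8.
Round 2 (the licensor proposes): rejecting gives the licensee an expected 0.85 × 69.8 = 59.33; the licensor offers that and keeps 20.67.
Round 1 (the licensee proposes): rejecting gives the licensor an expected 0.85 × 20.67 = 17.5695; the licensee offers that and keeps 62.4305.

62.43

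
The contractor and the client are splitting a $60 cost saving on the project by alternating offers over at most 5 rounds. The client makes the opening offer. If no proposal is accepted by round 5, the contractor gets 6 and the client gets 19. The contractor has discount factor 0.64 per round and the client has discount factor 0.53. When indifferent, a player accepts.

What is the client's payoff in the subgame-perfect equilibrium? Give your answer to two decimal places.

35.14

By backward induction:
Round 5 (the client proposes): the contractor gets 6 if talks fail, so the client offers 6 and keeps 54.
Round 4 (the contractor proposes): the client can get 54 next round, worth 0.53 × 54 = 28.62 now; the contractor offers that and keeps 31.38.
Round 3 (the client proposes): the contractor can get 31.38 next round, worth 0.64 × 31.38 = 20.0832 now; the client offers that and keeps 39.9168.
Round 2 (the contractor proposes): the client can get 39.9168 next round, worth 0.53 × 39.9168 = 21.155904 now, so the contractor offers 21.155904, keeping 38.844096.
Round 1 (the client proposes): the contractor can get 38.844096 next round, worth 0.64 × 38.844096 = 24.86022144 now; the client offers that and keeps 35.13977856.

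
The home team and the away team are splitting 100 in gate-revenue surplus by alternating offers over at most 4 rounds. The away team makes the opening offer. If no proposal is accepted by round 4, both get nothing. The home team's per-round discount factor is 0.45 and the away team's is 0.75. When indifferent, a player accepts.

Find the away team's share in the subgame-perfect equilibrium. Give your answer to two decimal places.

73.56

Solve by backward induction from round 4.
Round 4 (the home team proposes): the away team will accept anything ≥ 0, so the home team offers 0 and keeps 100.
Round 3 (the away team proposes): the home team can get 100 next round, worth 0.45 × 100 = 45 now, so the away team offers 45, keeping 55.
Round 2 (the home team proposes): the away team can get 55 next round, worth 0.75 × 55 = 41.25 now; the home team offers that and keeps 58.75.
Round 1 (the away team proposes): the home team can get 58.75 next round, worth 0.45 × 58.75 = 26.4375 now; the away team offers that and keeps 73.5625.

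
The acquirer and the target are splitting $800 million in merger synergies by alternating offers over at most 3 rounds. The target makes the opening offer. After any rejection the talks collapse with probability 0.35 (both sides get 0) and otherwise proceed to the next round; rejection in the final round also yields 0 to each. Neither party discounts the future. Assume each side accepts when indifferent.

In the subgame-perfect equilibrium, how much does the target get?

Round 3 (the target proposes): rejection yields 0 for the acquirer; the target offers 0 and keeps 800.
Round 2 (the acquirer proposes): rejecting gives the target an expected 0.65 × 800 = 520. The acquirer offers 520 and keeps 800 − 520 = 280.
Round 1 (the target proposes): rejecting gives the acquirer an expected 0.65 × 280 = 182. The target offers 182 and keeps 800 − 182 = 618.

618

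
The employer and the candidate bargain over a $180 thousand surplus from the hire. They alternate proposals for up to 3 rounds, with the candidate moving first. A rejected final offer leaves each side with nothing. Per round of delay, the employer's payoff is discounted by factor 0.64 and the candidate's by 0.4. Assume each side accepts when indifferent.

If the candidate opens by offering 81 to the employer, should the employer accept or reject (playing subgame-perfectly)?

Round 3 (the candidate proposes): rejection yields 0 for the employer; the candidate offers 0 and keeps 180.
Round 2 (the employer proposes): the candidate can get 180 next round, worth 0.4 × 180 = 72 now, so the employer offers 72, keeping 108.
So by rejecting in round 1, the employer gets 108 next round, worth 0.64 × 108 = 69.12 now.
Offer 81 ≥ 69.12, so the employer accepts.

Accept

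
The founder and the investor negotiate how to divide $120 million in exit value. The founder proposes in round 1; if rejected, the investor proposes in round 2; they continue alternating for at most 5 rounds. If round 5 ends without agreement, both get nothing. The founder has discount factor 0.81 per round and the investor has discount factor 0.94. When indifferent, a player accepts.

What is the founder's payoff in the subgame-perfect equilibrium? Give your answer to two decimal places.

82.25

Round 5 (the founder proposes): the investor will accept anything ≥ 0, so the founder offers 0 and keeps 120.
Round 4 (the investor proposes): the founder can get 120 next round, worth 0.81 × 120 = 97.2 now; the investor offers that and keeps 22.8.
Round 3 (the founder proposes): the investor can get 22.8 next round, worth 0.94 × 22.8 = 21.432 now; the founder offers that and keeps 98.568.
Round 2 (the investor proposes): the founder can get 98.568 next round, worth 0.81 × 98.568 = 79.84008 now, so the investor offers 79.84008, keeping 40.15992.
Round 1 (the founder proposes): the investor can get 40.15992 next round, worth 0.94 × 40.15992 = 37.7503248 now; the founder offers that and keeps 82.2496752.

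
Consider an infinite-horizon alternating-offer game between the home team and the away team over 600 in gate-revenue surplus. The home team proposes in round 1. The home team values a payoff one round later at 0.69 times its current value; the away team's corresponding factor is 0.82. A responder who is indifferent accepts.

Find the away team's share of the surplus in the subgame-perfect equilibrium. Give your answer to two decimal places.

In a stationary SPE each proposer offers the other exactly their discounted continuation value.
If the home team keeps x when proposing and the away team keeps y when proposing, then x = 600 − 0.82y and y = 600 − 0.69x.
Solving: x = 600(1 − 0.82) / (1 − 0.69·0.82) = 108 / 0.4342 ≈ 248.7333.
The away team gets 600 − 248.7333 ≈ 351.2667.

351.27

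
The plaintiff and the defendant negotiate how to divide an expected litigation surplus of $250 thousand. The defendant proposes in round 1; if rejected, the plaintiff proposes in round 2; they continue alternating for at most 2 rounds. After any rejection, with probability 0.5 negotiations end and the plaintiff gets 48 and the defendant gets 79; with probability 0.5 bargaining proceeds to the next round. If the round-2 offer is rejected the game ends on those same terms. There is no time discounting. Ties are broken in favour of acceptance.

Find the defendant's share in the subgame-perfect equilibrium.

Round 2 (the plaintiff proposes): the defendant gets 79 if talks fail, so the plaintiff offers 79 and keeps 171.
Round 1 (the defendant proposes): rejecting gives the plaintiff an expected 0.5 × 171 + 0.5 × 48 = 109.5, so the defendant offers 109.5, keeping 140.5.

140.5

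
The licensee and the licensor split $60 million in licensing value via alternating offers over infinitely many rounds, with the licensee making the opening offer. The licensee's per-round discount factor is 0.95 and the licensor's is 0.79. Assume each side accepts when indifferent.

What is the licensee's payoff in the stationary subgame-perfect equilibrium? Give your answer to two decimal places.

In a stationary SPE each proposer offers the other exactly their discounted continuation value.
If the licensee keeps x when proposing and the licensor keeps y when proposing, then x = 60 − 0.79y and y = 60 − 0.95x.
Solving: x = 60(1 − 0.79) / (1 − 0.95·0.79) = 12.6 / 0.2495 ≈ 50.5010.
The licensor gets 60 − 50.5010 ≈ 9.4990.

50.50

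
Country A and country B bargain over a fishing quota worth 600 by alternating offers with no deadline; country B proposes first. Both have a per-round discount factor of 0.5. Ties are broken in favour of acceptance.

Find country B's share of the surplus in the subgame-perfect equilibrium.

400

Let x be country B's share when country B proposes and y be country A's share when country A proposes.
Country A accepts iff offered ≥ 0.5·y, so x = 600 − 0.5y. Symmetrically y = 600 − 0.5x.
Substituting: x = 600 − 0.5(600 − 0.5x), giving x(1 − 0.5·0.5) = 600(1 − 0.5).
So x = 600 × 0.5 / 0.75 = 400, and country A receives 600 − x = 200.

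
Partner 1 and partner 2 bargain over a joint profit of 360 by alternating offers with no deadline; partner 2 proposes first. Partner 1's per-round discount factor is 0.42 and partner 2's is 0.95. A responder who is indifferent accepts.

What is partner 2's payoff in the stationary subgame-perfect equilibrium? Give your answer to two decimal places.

Let x be partner 2's share when partner 2 proposes and y be partner 1's share when partner 1 proposes.
Partner 1 accepts iff offered ≥ 0.42·y, so x = 360 − 0.42y. Symmetrically y = 360 − 0.95x.
Substituting: x = 360 − 0.42(360 − 0.95x), giving x(1 − 0.95·0.42) = 360(1 − 0.42).
So x = 360 × 0.58 / 0.601 ≈ 347.4210, and partner 1 receives 360 − x ≈ 12.5790.

347.42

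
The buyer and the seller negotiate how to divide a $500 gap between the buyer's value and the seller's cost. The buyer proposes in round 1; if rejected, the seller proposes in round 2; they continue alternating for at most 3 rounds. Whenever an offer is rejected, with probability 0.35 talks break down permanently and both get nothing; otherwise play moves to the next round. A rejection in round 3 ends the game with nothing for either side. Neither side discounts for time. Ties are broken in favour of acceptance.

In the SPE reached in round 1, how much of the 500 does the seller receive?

113.75

By backward induction:
Round 3 (the buyer proposes): rejection yields 0 for the seller; the buyer offers 0 and keeps 500.
Round 2 (the seller proposes): rejecting gives the buyer an expected 0.65 × 500 = 325, so the seller offers 325, keeping 175.
Round 1 (the buyer proposes): rejecting gives the seller an expected 0.65 × 175 = 113.75; the buyer offers that and keeps 386.25.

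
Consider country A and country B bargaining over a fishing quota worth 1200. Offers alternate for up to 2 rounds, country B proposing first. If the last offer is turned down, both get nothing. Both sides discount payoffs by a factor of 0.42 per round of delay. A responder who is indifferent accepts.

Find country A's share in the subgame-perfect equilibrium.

504

Work backward from the last round.
Round 2 (country A proposes): country B will accept anything ≥ 0, so country A offers 0 and keeps 1200.
Round 1 (country B proposes): country A can get 1200 next round, worth 0.42 × 1200 = 504 now. Country B offers 504 and keeps 1200 − 504 = 696.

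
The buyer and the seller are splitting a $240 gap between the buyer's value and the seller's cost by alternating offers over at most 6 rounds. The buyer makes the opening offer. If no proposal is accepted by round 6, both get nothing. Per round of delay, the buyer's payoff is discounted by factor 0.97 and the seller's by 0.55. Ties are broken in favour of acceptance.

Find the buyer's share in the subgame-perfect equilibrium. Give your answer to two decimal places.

196.36

Round 6 (the seller proposes): the buyer will accept anything ≥ 0, so the seller offers 0 and keeps 240.
Round 5 (the buyer proposes): the seller can get 240 next round, worth 0.55 × 240 = 132 now, so the buyer offers 132, keeping 108.
Round 4 (the seller proposes): the buyer can get 108 next round, worth 0.97 × 108 = 104.76 now. The seller offers 104.76 and keeps 240 − 104.76 = 135.24.
Round 3 (the buyer proposes): the seller can get 135.24 next round, worth 0.55 × 135.24 = 74.382 now. The buyer offers 74.382 and keeps 240 − 74.382 = 165.618.
Round 2 (the seller proposes): the buyer can get 165.618 next round, worth 0.97 × 165.618 = 160.64946 now; the seller offers that and keeps 79.35054.
Round 1 (the buyer proposes): the seller can get 79.35054 next round, worth 0.55 × 79.35054 = 43.642797 now. The buyer offers 43.642797 and keeps 240 − 43.642797 = 196.357203.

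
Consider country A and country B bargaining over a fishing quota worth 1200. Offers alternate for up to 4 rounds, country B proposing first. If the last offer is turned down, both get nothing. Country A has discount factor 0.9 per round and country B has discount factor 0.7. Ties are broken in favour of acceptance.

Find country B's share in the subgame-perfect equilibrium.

195.6

By backward induction:
Round 4 (country A proposes): country B will accept anything ≥ 0, so country A offers 0 and keeps 1200.
Round 3 (country B proposes): country A can get 1200 next round, worth 0.9 × 1200 = 1080 now; country B offers that and keeps 120.
Round 2 (country A proposes): country B can get 120 next round, worth 0.7 × 120 = 84 now, so country A offers 84, keeping 1116.
Round 1 (country B proposes): country A can get 1116 next round, worth 0.9 × 1116 = 1004.4 now; country B offers that and keeps 195.6.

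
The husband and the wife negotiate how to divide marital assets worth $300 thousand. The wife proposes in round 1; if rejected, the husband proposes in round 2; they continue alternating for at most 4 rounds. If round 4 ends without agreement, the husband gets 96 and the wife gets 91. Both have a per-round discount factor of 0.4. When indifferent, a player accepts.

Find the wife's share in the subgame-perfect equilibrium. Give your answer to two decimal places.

214.62

Round 4 (the husband proposes): the wife gets 91 if talks fail, so the husband offers 91 and keeps 209.
Round 3 (the wife proposes): the husband can get 209 next round, worth 0.4 × 209 = 83.6 now, so the wife offers 83.6, keeping 216.4.
Round 2 (the husband proposes): the wife can get 216.4 next round, worth 0.4 × 216.4 = 86.56 now; the husband offers that and keeps 213.44.
Round 1 (the wife proposes): the husband can get 213.44 next round, worth 0.4 × 213.44 = 85.376 now, so the wife offers 85.376, keeping 214.624.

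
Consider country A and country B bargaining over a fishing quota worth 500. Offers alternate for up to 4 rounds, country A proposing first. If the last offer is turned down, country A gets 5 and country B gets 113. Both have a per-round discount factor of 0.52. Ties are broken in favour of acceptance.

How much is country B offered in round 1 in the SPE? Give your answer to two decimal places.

194.40

Round 4 (country B proposes): country A gets 5 if talks fail, so country B offers 5 and keeps 495.
Round 3 (country A proposes): country B can get 495 next round, worth 0.52 × 495 = 257.4 now, so country A offers 257.4, keeping 242.6.
Round 2 (country B proposes): country A can get 242.6 next round, worth 0.52 × 242.6 = 126.152 now, so country B offers 126.152, keeping 373.848.
Round 1 (country A proposes): country B can get 373.848 next round, worth 0.52 × 373.848 = 194.40096 now; country A offers that and keeps 305.59904.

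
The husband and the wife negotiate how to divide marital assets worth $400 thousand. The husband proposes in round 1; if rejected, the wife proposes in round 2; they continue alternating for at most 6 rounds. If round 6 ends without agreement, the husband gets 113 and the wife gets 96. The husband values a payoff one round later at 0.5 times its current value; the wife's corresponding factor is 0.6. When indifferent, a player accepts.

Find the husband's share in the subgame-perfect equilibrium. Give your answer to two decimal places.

Round 6 (the wife proposes): the husband gets 113 if talks fail, so the wife offers 113 and keeps 287.
Round 5 (the husband proposes): the wife can get 287 next round, worth 0.6 × 287 = 172.2 now. The husband offers 172.2 and keeps 400 − 172.2 = 227.8.
Round 4 (the wife proposes): the husband can get 227.8 next round, worth 0.5 × 227.8 = 113.9 now. The wife offers 113.9 and keeps 400 − 113.9 = 286.1.
Round 3 (the husband proposes): the wife can get 286.1 next round, worth 0.6 × 286.1 = 171.66 now, so the husband offers 171.66, keeping 228.34.
Round 2 (the wife proposes): the husband can get 228.34 next round, worth 0.5 × 228.34 = 114.17 now; the wife offers that and keeps 285.83.
Round 1 (the husband proposes): the wife can get 285.83 next round, worth 0.6 × 285.83 = 171.498 now. The husband offers 171.498 and keeps 400 − 171.498 = 228.502.

228.50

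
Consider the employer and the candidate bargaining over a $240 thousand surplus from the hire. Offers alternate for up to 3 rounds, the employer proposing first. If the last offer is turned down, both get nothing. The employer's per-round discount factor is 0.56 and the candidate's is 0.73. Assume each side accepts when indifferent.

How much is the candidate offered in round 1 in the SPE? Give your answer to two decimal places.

Round 3 (the employer proposes): the candidate will accept anything ≥ 0, so the employer offers 0 and keeps 240.
Round 2 (the candidate proposes): the employer can get 240 next round, worth 0.56 × 240 = 134.4 now, so the candidate offers 134.4, keeping 105.6.
Round 1 (the employer proposes): the candidate can get 105.6 next round, worth 0.73 × 105.6 = 77.088 now, so the employer offers 77.088, keeping 162.912.

77.09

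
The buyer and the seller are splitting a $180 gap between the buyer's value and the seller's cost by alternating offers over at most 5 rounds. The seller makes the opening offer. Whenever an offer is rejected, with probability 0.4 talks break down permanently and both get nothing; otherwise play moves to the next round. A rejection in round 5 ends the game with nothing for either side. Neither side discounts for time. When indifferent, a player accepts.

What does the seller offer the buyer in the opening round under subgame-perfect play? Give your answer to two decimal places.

58.75

Round 5 (the seller proposes): rejection yields 0 for the buyer; the seller offers 0 and keeps 180.
Round 4 (the buyer proposes): rejecting gives the seller an expected 0.6 × 180 = 108; the buyer offers that and keeps 72.
Round 3 (the seller proposes): rejecting gives the buyer an expected 0.6 × 72 = 43.2, so the seller offers 43.2, keeping 136.8.
Round 2 (the buyer proposes): rejecting gives the seller an expected 0.6 × 136.8 = 82.08, so the buyer offers 82.08, keeping 97.92.
Round 1 (the seller proposes): rejecting gives the buyer an expected 0.6 × 97.92 = 58.752, so the seller offers 58.752, keeping 121.248.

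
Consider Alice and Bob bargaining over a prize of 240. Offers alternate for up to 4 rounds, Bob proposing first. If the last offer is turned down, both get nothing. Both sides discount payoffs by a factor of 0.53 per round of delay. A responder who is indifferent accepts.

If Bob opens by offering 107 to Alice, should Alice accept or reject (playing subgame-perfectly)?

Work out Alice's continuation value if the offer is rejected.
Round 4 (Alice proposes): Bob will accept anything ≥ 0, so Alice offers 0 and keeps 240.
Round 3 (Bob proposes): Alice can get 240 next round, worth 0.53 × 240 = 127.2 now. Bob offers 127.2 and keeps 240 − 127.2 = 112.8.
Round 2 (Alice proposes): Bob can get 112.8 next round, worth 0.53 × 112.8 = 59.784 now; Alice offers that and keeps 180.216.
So by rejecting in round 1, Alice gets 180.216 next round, worth 0.53 × 180.216 = 95.51448 now.
Offer 107 ≥ 95.51448, so Alice accepts.

Accept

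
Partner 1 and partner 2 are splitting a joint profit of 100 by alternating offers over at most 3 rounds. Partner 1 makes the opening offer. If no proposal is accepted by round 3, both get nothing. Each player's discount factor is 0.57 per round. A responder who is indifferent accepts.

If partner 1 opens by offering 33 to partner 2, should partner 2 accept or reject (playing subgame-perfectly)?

Work out partner 2's continuation value if the offer is rejected.
Round 3 (partner 1 proposes): partner 2 will accept anything ≥ 0, so partner 1 offers 0 and keeps 100.
Round 2 (partner 2 proposes): partner 1 can get 100 next round, worth 0.57 × 100 = 57 now; partner 2 offers that and keeps 43.
So by rejecting in round 1, partner 2 gets 43 next round, worth 0.57 × 43 = 24.51 now.
Offer 33 ≥ 24.51, so partner 2 accepts.

Accept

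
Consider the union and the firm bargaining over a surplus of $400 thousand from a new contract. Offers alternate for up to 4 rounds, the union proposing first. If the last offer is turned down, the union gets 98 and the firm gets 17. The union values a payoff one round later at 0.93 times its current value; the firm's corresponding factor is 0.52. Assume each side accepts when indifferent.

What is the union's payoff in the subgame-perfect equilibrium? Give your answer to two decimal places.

Round 4 (the firm proposes): the union gets 98 if talks fail, so the firm offers 98 and keeps 302.
Round 3 (the union proposes): the firm can get 302 next round, worth 0.52 × 302 = 157.04 now. The union offers 157.04 and keeps 400 − 157.04 = 242.96.
Round 2 (the firm proposes): the union can get 242.96 next round, worth 0.93 × 242.96 = 225.9528 now, so the firm offers 225.9528, keeping 174.0472.
Round 1 (the union proposes): the firm can get 174.0472 next round, worth 0.52 × 174.0472 = 90.504544 now; the union offers that and keeps 309.495456.

309.50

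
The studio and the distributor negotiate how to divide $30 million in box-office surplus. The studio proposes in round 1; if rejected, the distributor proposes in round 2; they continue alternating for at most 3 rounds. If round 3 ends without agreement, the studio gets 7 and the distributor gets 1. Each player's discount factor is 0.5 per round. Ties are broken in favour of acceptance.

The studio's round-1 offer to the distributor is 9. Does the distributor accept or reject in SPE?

Round 3 (the studio proposes): the distributor gets 1 if talks fail, so the studio offers 1 and keeps 29.
Round 2 (the distributor proposes): the studio can get 29 next round, worth 0.5 × 29 = 14.5 now. The distributor offers 14.5 and keeps 30 − 14.5 = 15.5.
So by rejecting in round 1, the distributor gets 15.5 next round, worth 0.5 × 15.5 = 7.75 now.
Offer 9 ≥ 7.75, so the distributor accepts.

Accept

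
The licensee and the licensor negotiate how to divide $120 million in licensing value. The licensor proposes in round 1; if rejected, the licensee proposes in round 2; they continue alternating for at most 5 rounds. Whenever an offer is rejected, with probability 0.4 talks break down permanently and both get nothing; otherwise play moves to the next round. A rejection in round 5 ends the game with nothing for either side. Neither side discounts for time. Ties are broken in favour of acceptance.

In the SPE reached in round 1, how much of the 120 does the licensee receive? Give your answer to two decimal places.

By backward induction:
Round 5 (the licensor proposes): rejection yields 0 for the licensee; the licensor offers 0 and keeps 120.
Round 4 (the licensee proposes): rejecting gives the licensor an expected 0.6 × 120 = 72. The licensee offers 72 and keeps 120 − 72 = 48.
Round 3 (the licensor proposes): rejecting gives the licensee an expected 0.6 × 48 = 28.8. The licensor offers 28.8 and keeps 120 − 28.8 = 91.2.
Round 2 (the licensee proposes): rejecting gives the licensor an expected 0.6 × 91.2 = 54.72; the licensee offers that and keeps 65.28.
Round 1 (the licensor proposes): rejecting gives the licensee an expected 0.6 × 65.28 = 39.168; the licensor offers that and keeps 80.832.

39.17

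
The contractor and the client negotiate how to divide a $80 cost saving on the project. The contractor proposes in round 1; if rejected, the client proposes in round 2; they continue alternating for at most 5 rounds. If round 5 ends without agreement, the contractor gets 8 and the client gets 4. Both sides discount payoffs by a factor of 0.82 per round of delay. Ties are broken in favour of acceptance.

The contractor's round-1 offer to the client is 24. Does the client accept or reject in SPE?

Round 5 (the contractor proposes): the client gets 4 if talks fail, so the contractor offers 4 and keeps 76.
Round 4 (the client proposes): the contractor can get 76 next round, worth 0.82 × 76 = 62.32 now. The client offers 62.32 and keeps 80 − 62.32 = 17.68.
Round 3 (the contractor proposes): the client can get 17.68 next round, worth 0.82 × 17.68 = 14.4976 now, so the contractor offers 14.4976, keeping 65.5024.
Round 2 (the client proposes): the contractor can get 65.5024 next round, worth 0.82 × 65.5024 = 53.711968 now, so the client offers 53.711968, keeping 26.288032.
So by rejecting in round 1, the client gets 26.288032 next round, worth 0.82 × 26.288032 = 21.55618624 now.
Offer 24 ≥ 21.55618624, so the client accepts.

Accept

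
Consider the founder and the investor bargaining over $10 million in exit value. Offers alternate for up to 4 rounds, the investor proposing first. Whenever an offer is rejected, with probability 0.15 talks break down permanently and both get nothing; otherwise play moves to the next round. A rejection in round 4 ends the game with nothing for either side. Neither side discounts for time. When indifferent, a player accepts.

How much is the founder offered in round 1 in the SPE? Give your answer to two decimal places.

7.42

Round 4 (the founder proposes): the investor will accept anything ≥ 0, so the founder offers 0 and keeps 10.
Round 3 (the investor proposes): rejecting gives the founder an expected 0.85 × 10 = 8.5; the investor offers that and keeps 1.5.
Round 2 (the founder proposes): rejecting gives the investor an expected 0.85 × 1.5 = 1.275. The founder offers 1.275 and keeps 10 − 1.275 = 8.725.
Round 1 (the investor proposes): rejecting gives the founder an expected 0.85 × 8.725 = 7.41625, so the investor offers 7.41625, keeping 2.58375.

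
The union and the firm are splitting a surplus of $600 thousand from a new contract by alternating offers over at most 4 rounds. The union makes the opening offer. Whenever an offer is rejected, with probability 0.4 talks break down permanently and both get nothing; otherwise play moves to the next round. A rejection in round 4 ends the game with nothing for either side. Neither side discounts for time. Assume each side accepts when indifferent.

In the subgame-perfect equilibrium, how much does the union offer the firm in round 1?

Round 4 (the firm proposes): rejection yields 0 for the union; the firm offers 0 and keeps 600.
Round 3 (the union proposes): rejecting gives the firm an expected 0.6 × 600 = 360, so the union offers 360, keeping 240.
Round 2 (the firm proposes): rejecting gives the union an expected 0.6 × 240 = 144; the firm offers that and keeps 456.
Round 1 (the union proposes): rejecting gives the firm an expected 0.6 × 456 = 273.6; the union offers that and keeps 326.4.

273.6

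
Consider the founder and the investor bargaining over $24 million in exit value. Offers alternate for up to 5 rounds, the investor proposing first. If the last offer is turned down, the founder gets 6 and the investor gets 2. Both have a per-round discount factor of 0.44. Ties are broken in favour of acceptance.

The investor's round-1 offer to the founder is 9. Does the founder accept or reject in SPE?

Round 5 (the investor proposes): the founder gets 6 if talks fail, so the investor offers 6 and keeps 18.
Round 4 (the founder proposes): the investor can get 18 next round, worth 0.44 × 18 = 7.92 now; the founder offers that and keeps 16.08.
Round 3 (the investor proposes): the founder can get 16.08 next round, worth 0.44 × 16.08 = 7.0752 now; the investor offers that and keeps 16.9248.
Round 2 (the founder proposes): the investor can get 16.9248 next round, worth 0.44 × 16.9248 = 7.446912 now. The founder offers 7.446912 and keeps 24 − 7.446912 = 16.553088.
So by rejecting in round 1, the founder gets 16.553088 next round, worth 0.44 × 16.553088 = 7.28335872 now.
Offer 9 ≥ 7.28335872, so the founder accepts.

Accept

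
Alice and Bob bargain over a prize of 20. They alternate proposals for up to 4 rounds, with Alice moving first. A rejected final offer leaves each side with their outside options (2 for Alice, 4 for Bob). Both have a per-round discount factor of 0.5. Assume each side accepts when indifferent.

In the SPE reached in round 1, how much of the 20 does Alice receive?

12.75

Round 4 (Bob proposes): Alice gets 2 if talks fail, so Bob offers 2 and keeps 18.
Round 3 (Alice proposes): Bob can get 18 next round, worth 0.5 × 18 = 9 now. Alice offers 9 and keeps 20 − 9 = 11.
Round 2 (Bob proposes): Alice can get 11 next round, worth 0.5 × 11 = 5.5 now. Bob offers 5.5 and keeps 20 − 5.5 = 14.5.
Round 1 (Alice proposes): Bob can get 14.5 next round, worth 0.5 × 14.5 = 7.25 now; Alice offers that and keeps 12.75.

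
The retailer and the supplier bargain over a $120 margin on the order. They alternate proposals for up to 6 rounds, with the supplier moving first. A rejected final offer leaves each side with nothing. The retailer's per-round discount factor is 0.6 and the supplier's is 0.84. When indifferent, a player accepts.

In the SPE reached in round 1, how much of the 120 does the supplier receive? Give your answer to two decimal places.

84.38

Round 6 (the retailer proposes): the supplier will accept anything ≥ 0, so the retailer offers 0 and keeps 120.
Round 5 (the supplier proposes): the retailer can get 120 next round, worth 0.6 × 120 = 72 now, so the supplier offers 72, keeping 48.
Round 4 (the retailer proposes): the supplier can get 48 next round, worth 0.84 × 48 = 40.32 now, so the retailer offers 40.32, keeping 79.68.
Round 3 (the supplier proposes): the retailer can get 79.68 next round, worth 0.6 × 79.68 = 47.808 now. The supplier offers 47.808 and keeps 120 − 47.808 = 72.192.
Round 2 (the retailer proposes): the supplier can get 72.192 next round, worth 0.84 × 72.192 = 60.64128 now; the retailer offers that and keeps 59.35872.
Round 1 (the supplier proposes): the retailer can get 59.35872 next round, worth 0.6 × 59.35872 = 35.615232 now; the supplier offers that and keeps 84.384768.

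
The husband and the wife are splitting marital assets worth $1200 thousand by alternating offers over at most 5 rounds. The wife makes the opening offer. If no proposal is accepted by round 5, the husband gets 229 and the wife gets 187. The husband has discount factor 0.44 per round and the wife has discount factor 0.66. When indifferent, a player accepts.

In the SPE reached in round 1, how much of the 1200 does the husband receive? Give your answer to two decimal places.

Work backward from the last round.
Round 5 (the wife proposes): the husband gets 229 if talks fail, so the wife offers 229 and keeps 971.
Round 4 (the husband proposes): the wife can get 971 next round, worth 0.66 × 971 = 640.86 now; the husband offers that and keeps 559.14.
Round 3 (the wife proposes): the husband can get 559.14 next round, worth 0.44 × 559.14 = 246.0216 now; the wife offers that and keeps 953.9784.
Round 2 (the husband proposes): the wife can get 953.9784 next round, worth 0.66 × 953.9784 = 629.625744 now; the husband offers that and keeps 570.374256.
Round 1 (the wife proposes): the husband can get 570.374256 next round, worth 0.44 × 570.374256 = 250.96467264 now, so the wife offers 250.96467264, keeping 949.03532736.

250.96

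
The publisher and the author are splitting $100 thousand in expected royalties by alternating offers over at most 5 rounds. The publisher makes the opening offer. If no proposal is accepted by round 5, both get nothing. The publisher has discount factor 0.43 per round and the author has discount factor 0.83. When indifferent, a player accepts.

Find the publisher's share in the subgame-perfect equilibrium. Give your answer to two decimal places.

Work backward from the last round.
Round 5 (the publisher proposes): rejection yields 0 for the author; the publisher offers 0 and keeps 100.
Round 4 (the author proposes): the publisher can get 100 next round, worth 0.43 × 100 = 43 now; the author offers that and keeps 57.
Round 3 (the publisher proposes): the author can get 57 next round, worth 0.83 × 57 = 47.31 now. The publisher offers 47.31 and keeps 100 − 47.31 = 52.69.
Round 2 (the author proposes): the publisher can get 52.69 next round, worth 0.43 × 52.69 = 22.6567 now. The author offers 22.6567 and keeps 100 − 22.6567 = 77.3433.
Round 1 (the publisher proposes): the author can get 77.3433 next round, worth 0.83 × 77.3433 = 64.194939 now, so the publisher offers 64.194939, keeping 35.805061.

35.81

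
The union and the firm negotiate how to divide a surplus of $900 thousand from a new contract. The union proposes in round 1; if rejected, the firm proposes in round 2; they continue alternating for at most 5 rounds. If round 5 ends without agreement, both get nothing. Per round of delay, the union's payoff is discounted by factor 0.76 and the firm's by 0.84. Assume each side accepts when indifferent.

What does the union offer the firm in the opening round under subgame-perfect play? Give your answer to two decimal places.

Round 5 (the union proposes): rejection yields 0 for the firm; the union offers 0 and keeps 900.
Round 4 (the firm proposes): the union can get 900 next round, worth 0.76 × 900 = 684 now; the firm offers that and keeps 216.
Round 3 (the union proposes): the firm can get 216 next round, worth 0.84 × 216 = 181.44 now; the union offers that and keeps 718.56.
Round 2 (the firm proposes): the union can get 718.56 next round, worth 0.76 × 718.56 = 546.1056 now; the firm offers that and keeps 353.8944.
Round 1 (the union proposes): the firm can get 353.8944 next round, worth 0.84 × 353.8944 = 297.271296 now; the union offers that and keeps 602.728704.

297.27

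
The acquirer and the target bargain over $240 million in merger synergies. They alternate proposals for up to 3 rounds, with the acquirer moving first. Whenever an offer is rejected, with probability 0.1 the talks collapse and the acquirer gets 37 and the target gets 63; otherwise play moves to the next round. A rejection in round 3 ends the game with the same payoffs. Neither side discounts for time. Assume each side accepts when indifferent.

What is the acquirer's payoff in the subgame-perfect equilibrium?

164.4

Round 3 (the acquirer proposes): the target gets 63 if talks fail, so the acquirer offers 63 and keeps 177.
Round 2 (the target proposes): rejecting gives the acquirer an expected 0.9 × 177 + 0.1 × 37 = 163. The target offers 163 and keeps 240 − 163 = 77.
Round 1 (the acquirer proposes): rejecting gives the target an expected 0.9 × 77 + 0.1 × 63 = 75.6, so the acquirer offers 75.6, keeping 164.4.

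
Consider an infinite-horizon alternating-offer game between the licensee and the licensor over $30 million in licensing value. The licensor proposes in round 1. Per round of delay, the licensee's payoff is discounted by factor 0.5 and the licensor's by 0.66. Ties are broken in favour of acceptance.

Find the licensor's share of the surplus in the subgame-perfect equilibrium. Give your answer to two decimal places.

22.39

When the licensor proposes, the licensee accepts any offer worth at least 0.5 times what the licensee would get by proposing next round; and vice versa.
This gives x = 30 − 0.5y and y = 30 − 0.66x, where x and y are each side's share when it proposes.
Hence (1 − 0.5·0.66)x = 30(1 − 0.5), i.e. 0.67·x = 15.
x ≈ 22.3881; the licensee's share is 30 − x ≈ 7.6119.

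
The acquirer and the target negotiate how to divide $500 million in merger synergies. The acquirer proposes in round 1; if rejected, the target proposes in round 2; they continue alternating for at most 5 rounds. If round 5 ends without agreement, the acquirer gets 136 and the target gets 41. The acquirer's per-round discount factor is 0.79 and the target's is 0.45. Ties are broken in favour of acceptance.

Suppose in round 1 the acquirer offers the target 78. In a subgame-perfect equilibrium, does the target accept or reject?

Round 5 (the acquirer proposes): the target gets 41 if talks fail, so the acquirer offers 41 and keeps 459.
Round 4 (the target proposes): the acquirer can get 459 next round, worth 0.79 × 459 = 362.61 now, so the target offers 362.61, keeping 137.39.
Round 3 (the acquirer proposes): the target can get 137.39 next round, worth 0.45 × 137.39 = 61.8255 now, so the acquirer offers 61.8255, keeping 438.1745.
Round 2 (the target proposes): the acquirer can get 438.1745 next round, worth 0.79 × 438.1745 = 346.157855 now; the target offers that and keeps 153.842145.
So by rejecting in round 1, the target gets 153.842145 next round, worth 0.45 × 153.842145 = 69.22896525 now.
Offer 78 ≥ 69.22896525, so the target accepts.

Accept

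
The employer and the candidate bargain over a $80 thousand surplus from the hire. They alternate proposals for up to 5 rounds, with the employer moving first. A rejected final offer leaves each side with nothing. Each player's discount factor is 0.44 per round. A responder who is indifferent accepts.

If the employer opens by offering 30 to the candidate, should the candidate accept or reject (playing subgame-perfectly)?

Round 5 (the employer proposes): the candidate will accept anything ≥ 0, so the employer offers 0 and keeps 80.
Round 4 (the candidate proposes): the employer can get 80 next round, worth 0.44 × 80 = 35.2 now; the candidate offers that and keeps 44.8.
Round 3 (the employer proposes): the candidate can get 44.8 next round, worth 0.44 × 44.8 = 19.712 now, so the employer offers 19.712, keeping 60.288.
Round 2 (the candidate proposes): the employer can get 60.288 next round, worth 0.44 × 60.288 = 26.52672 now, so the candidate offers 26.52672, keeping 53.47328.
So by rejecting in round 1, the candidate gets 53.47328 next round, worth 0.44 × 53.47328 = 23.5282432 now.
Offer 30 ≥ 23.5282432, so the candidate accepts.

Accept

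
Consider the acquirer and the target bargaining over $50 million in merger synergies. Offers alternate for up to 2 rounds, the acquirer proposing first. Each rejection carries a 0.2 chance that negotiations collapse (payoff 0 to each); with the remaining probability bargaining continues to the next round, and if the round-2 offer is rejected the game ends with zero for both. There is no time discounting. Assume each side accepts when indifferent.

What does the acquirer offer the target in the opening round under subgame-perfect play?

40

Round 2 (the target proposes): rejection yields 0 for the acquirer; the target offers 0 and keeps 50.
Round 1 (the acquirer proposes): rejecting gives the target an expected 0.8 × 50 = 40, so the acquirer offers 40, keeping 10.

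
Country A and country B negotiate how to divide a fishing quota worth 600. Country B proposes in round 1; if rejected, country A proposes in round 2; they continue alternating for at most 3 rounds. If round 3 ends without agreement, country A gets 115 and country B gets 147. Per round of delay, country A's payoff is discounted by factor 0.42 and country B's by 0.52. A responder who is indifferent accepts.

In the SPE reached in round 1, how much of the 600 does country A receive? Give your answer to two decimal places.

146.08

By backward induction:
Round 3 (country B proposes): country A gets 115 if talks fail, so country B offers 115 and keeps 485.
Round 2 (country A proposes): country B can get 485 next round, worth 0.52 × 485 = 252.2 now. Country A offers 252.2 and keeps 600 − 252.2 = 347.8.
Round 1 (country B proposes): country A can get 347.8 next round, worth 0.42 × 347.8 = 146.076 now; country B offers that and keeps 453.924.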